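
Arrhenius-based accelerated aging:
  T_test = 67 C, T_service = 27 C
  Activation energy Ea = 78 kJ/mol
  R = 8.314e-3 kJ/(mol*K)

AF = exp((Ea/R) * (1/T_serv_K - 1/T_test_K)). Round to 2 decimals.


T_test_K = 340.15, T_serv_K = 300.15
AF = exp((78/8.314e-3) * (1/300.15 - 1/340.15))
= 39.47

39.47


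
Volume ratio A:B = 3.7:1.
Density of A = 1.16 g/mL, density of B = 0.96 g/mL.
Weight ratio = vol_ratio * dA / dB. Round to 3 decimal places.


Wt ratio = 3.7 * 1.16 / 0.96
= 4.471

4.471


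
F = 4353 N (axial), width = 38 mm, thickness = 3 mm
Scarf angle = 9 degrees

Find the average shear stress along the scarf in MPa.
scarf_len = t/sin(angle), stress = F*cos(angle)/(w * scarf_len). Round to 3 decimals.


scarf_len = 3/sin(9 deg) = 19.1774
cos(9 deg) = 0.987688
stress = 4353*0.987688/(38*19.1774) = 5.900 MPa

5.900


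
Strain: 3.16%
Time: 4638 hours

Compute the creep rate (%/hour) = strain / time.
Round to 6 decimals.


Creep rate = 3.16 / 4638
= 0.000681 %/h

0.000681


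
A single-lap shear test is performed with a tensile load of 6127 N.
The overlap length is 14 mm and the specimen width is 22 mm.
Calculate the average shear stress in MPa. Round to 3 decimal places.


Shear stress = F / (overlap * width)
= 6127 / (14 * 22)
= 6127 / 308
= 19.893 MPa

19.893


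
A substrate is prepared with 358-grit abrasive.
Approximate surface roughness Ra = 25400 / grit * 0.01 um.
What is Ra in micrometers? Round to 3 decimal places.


Ra = 25400 / 358 * 0.01 = 0.709 um

0.709


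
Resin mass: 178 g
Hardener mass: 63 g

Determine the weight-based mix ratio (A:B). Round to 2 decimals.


Ratio = 178 / 63 = 2.83

2.83


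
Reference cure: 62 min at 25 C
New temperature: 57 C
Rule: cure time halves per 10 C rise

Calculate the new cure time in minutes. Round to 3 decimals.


factor = 2^((57-25)/10) = 9.1896
t_new = 62 / 9.1896 = 6.747 min

6.747


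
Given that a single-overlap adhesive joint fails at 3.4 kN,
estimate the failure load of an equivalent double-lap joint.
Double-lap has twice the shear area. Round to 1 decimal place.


Double-lap factor = 2
Expected load = 3.4 * 2 = 6.8 kN

6.8


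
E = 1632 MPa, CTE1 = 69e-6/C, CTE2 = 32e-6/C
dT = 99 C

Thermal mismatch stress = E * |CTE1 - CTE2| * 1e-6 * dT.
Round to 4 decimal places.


= 1632 * 37e-6 * 99
= 5.9780 MPa

5.9780


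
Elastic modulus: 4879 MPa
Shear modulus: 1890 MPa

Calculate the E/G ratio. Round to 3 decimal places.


E / G = 4879 / 1890 = 2.581

2.581


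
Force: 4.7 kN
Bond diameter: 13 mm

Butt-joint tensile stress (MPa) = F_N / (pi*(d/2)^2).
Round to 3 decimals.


F_N = 4.7 * 1000 = 4700.0 N
A = pi*(6.5)^2 = 132.7323 mm^2
stress = 4700.0 / 132.7323 = 35.410 MPa

35.410


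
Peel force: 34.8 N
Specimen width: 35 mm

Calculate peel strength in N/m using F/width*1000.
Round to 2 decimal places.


Peel strength = 34.8 / 35 * 1000 = 994.29 N/m

994.29


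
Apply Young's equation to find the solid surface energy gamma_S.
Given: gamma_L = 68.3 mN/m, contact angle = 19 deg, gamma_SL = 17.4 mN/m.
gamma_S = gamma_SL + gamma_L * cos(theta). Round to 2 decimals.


theta_rad = 19 * pi/180 = 0.331613
gamma_S = 17.4 + 68.3 * cos(0.331613)
= 81.98 mN/m

81.98


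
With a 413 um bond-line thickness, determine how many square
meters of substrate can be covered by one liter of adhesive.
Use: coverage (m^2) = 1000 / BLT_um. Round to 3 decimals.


Coverage = 1000 / 413 = 2.421 m^2

2.421


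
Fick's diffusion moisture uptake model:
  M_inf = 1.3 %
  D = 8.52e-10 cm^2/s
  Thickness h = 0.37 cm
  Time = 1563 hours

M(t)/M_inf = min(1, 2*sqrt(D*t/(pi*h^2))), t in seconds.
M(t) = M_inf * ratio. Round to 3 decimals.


t_sec = 1563 * 3600 = 5626800
ratio = 2*sqrt(8.52e-10*5626800/(pi*0.37^2))
= min(1, 0.211156)
= 0.211156
M(t) = 1.3 * 0.211156 = 0.275 %

0.275


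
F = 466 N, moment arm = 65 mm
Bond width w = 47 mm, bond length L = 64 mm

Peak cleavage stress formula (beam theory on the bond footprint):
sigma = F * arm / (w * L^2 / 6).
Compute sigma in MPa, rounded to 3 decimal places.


sigma = (466 * 65) / (47 * 4096 / 6)
= 30290 * 6 / 192512
= 181740 / 192512
= 0.944 MPa

0.944


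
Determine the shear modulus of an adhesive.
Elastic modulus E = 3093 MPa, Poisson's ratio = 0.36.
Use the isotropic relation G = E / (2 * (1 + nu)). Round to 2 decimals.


G = 3093 / (2*(1+0.36)) = 3093 / 2.72
= 1137.13 MPa

1137.13


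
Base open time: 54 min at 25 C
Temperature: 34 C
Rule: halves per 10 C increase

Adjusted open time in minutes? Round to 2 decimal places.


Acceleration = 2^((34-25)/10) = 1.8661
Open time = 54 / 1.8661 = 28.94 min

28.94


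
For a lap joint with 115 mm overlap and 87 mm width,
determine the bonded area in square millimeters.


Area = 115 * 87 = 10005 mm^2

10005


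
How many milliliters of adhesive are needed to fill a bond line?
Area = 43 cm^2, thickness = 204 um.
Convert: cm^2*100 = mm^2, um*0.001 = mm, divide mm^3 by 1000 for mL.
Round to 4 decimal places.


= (43 * 100) * (204 * 0.001) / 1000
= 0.8772 mL

0.8772


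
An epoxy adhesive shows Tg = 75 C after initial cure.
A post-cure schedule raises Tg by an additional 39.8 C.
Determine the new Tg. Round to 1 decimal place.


New Tg = 75 + 39.8
= 114.8 C

114.8


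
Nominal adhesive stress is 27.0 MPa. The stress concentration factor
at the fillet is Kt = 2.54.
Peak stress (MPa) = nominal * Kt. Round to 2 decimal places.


Peak = 27.0 * 2.54 = 68.58 MPa

68.58


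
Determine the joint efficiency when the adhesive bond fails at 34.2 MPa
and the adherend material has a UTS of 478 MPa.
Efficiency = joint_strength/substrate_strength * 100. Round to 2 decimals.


Joint efficiency = 34.2 / 478 * 100
= 7.15%

7.15


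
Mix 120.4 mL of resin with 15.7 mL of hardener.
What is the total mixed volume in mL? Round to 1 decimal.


Total = 120.4 + 15.7 = 136.1 mL

136.1


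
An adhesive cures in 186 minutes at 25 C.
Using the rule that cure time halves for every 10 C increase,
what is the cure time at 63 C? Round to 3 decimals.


Factor = 2^((63 - 25) / 10) = 13.9288
Cure time = 186 / 13.9288
= 13.354 minutes

13.354


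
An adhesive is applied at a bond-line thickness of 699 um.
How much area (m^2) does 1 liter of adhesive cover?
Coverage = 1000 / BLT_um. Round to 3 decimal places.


Coverage = 1000 / 699 = 1.431 m^2

1.431


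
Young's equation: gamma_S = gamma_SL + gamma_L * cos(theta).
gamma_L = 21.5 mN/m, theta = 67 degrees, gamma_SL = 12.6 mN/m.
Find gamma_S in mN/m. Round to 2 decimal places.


cos(67 deg) = 0.390731
gamma_S = 12.6 + 21.5 * 0.390731
= 21.00 mN/m

21.00


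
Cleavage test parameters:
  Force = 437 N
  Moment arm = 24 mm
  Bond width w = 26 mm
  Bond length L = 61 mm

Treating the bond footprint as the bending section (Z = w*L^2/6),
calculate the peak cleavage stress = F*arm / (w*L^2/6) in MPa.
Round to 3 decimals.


M = 437 * 24 = 10488 N*mm
Z = 26 * 61^2 / 6 = 96746 / 6 mm^3
sigma = M / Z = 6 * 10488 / 96746 = 62928 / 96746
= 0.650 MPa

0.650


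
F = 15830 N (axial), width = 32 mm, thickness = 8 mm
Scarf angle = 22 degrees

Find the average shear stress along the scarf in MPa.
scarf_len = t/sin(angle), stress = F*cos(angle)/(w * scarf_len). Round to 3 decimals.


scarf_len = 8/sin(22 deg) = 21.3557
cos(22 deg) = 0.927184
stress = 15830*0.927184/(32*21.3557) = 21.477 MPa

21.477


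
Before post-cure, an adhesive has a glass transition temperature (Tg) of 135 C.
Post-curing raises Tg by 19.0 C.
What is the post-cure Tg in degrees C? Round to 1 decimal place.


Tg_post = Tg_base + delta_Tg
= 135 + 19.0
= 154.0 C

154.0


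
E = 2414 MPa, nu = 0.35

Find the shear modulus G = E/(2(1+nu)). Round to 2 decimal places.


G = 2414 / (2 * 1.35)
= 894.07 MPa

894.07


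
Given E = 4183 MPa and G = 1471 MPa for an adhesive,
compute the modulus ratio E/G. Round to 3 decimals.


E/G ratio = 4183 / 1471 = 2.844

2.844


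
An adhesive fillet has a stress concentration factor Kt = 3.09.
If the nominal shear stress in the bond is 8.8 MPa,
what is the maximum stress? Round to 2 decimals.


Max stress = 8.8 * 3.09 = 27.19 MPa

27.19


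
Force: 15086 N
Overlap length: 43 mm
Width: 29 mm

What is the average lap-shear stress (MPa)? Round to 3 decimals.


Average shear stress = F / (overlap * width)
= 15086 / (43 * 29)
= 12.098 MPa

12.098


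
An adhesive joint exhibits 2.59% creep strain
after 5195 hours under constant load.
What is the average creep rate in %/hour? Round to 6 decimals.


Creep rate = strain / time
= 2.59 / 5195
= 0.000499 %/h

0.000499


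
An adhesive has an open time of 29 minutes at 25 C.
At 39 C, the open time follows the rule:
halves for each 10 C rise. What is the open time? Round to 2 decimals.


Factor = 2^((39-25)/10) = 2.6390
Open time = 29 / 2.6390 = 10.99 min

10.99


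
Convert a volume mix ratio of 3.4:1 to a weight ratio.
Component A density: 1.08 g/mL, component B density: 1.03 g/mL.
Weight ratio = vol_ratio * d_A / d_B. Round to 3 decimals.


= 3.4 * 1.08 / 1.03 = 3.565

3.565


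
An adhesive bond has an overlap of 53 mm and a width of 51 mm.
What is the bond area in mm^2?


Bond area = overlap * width
= 53 * 51
= 2703 mm^2

2703


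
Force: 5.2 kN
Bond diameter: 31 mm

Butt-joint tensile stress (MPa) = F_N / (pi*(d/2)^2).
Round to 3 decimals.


F_N = 5.2 * 1000 = 5200.0 N
A = pi*(15.5)^2 = 754.7676 mm^2
stress = 5200.0 / 754.7676 = 6.890 MPa

6.890


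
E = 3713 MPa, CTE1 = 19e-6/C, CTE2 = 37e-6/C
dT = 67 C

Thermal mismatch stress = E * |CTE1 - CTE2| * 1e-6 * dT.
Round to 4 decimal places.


= 3713 * 18e-6 * 67
= 4.4779 MPa

4.4779


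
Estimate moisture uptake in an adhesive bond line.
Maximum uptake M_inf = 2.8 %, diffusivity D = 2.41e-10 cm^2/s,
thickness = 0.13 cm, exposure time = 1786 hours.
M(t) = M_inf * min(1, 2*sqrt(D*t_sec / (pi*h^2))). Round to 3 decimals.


Convert time: 1786 h = 6429600 s
ratio = min(1, 2*sqrt(2.41e-10*6429600/(pi*0.13^2)))
= 0.341674
M(t) = 2.8 * 0.341674 = 0.957%

0.957


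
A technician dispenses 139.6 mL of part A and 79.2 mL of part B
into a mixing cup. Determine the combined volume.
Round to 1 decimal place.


Combined volume = 139.6 + 79.2
= 218.8 mL

218.8


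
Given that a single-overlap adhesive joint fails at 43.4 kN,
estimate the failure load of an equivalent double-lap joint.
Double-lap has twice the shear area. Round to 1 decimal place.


Double-lap factor = 2
Expected load = 43.4 * 2 = 86.8 kN

86.8


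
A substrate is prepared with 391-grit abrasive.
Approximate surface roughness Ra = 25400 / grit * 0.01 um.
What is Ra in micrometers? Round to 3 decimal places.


Ra = 25400 / 391 * 0.01 = 0.650 um

0.650


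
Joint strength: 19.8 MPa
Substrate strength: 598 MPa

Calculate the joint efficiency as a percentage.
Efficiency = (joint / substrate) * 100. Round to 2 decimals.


Efficiency = (19.8 / 598) * 100 = 3.31%

3.31


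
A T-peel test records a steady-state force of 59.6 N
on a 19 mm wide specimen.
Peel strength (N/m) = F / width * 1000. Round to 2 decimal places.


Peel strength = 59.6 / 19 * 1000
= 3136.84 N/m

3136.84


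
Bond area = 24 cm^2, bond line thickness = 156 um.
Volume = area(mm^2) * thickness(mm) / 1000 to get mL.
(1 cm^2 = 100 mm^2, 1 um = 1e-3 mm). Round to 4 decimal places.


area_mm2 = 24 * 100 = 2400
blt_mm = 156 * 1e-3 = 0.156
vol_mm3 = 2400 * 0.156 = 374.4
vol_mL = 374.4 / 1000 = 0.3744 mL

0.3744


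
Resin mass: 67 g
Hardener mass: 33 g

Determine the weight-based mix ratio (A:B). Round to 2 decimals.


Ratio = 67 / 33 = 2.03

2.03


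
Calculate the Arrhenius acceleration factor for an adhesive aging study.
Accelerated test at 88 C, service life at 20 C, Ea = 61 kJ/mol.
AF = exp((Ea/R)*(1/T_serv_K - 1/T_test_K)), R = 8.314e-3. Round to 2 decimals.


T_test = 361.15 K, T_serv = 293.15 K
Ea/R = 61 / 0.008314 = 7337.02
AF = exp(7337.02 * (1/293.15 - 1/361.15))
= 111.33

111.33


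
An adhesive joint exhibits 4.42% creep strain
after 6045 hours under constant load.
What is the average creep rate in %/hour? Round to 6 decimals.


Creep rate = strain / time
= 4.42 / 6045
= 0.000731 %/h

0.000731


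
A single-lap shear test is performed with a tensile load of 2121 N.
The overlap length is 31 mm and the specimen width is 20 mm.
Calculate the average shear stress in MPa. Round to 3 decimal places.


Shear stress = F / (overlap * width)
= 2121 / (31 * 20)
= 2121 / 620
= 3.421 MPa

3.421


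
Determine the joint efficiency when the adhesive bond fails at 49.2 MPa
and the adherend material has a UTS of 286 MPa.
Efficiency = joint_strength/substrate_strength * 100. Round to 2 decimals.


Joint efficiency = 49.2 / 286 * 100
= 17.20%

17.20


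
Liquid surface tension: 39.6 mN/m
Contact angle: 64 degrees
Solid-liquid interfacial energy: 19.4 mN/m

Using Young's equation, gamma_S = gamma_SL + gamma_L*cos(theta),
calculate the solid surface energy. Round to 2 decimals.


gamma_S = 19.4 + 39.6 * cos(64)
= 36.76 mN/m

36.76


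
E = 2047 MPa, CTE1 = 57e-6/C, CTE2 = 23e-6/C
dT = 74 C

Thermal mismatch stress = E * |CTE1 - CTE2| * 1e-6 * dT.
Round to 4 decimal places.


= 2047 * 34e-6 * 74
= 5.1503 MPa

5.1503


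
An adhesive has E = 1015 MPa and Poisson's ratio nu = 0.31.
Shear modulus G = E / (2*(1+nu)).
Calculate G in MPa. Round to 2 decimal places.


G = 1015 / (2*(1+0.31))
= 1015 / 2.62
= 387.40 MPa

387.40


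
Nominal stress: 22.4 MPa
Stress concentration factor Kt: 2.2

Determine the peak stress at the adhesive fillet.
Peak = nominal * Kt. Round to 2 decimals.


Peak stress = 22.4 * 2.2
= 49.28 MPa

49.28


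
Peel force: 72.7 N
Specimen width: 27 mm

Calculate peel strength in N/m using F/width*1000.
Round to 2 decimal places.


Peel strength = 72.7 / 27 * 1000 = 2692.59 N/m

2692.59


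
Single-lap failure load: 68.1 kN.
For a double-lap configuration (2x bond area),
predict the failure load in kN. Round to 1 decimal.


Failure load = 68.1 * 2 = 136.2 kN

136.2


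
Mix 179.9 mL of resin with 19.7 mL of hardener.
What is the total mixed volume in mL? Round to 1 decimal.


Total = 179.9 + 19.7 = 199.6 mL

199.6


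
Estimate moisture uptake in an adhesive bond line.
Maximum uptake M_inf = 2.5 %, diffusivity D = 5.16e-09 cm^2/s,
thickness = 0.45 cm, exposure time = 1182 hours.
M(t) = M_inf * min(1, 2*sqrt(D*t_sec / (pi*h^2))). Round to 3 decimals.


Convert time: 1182 h = 4255200 s
ratio = min(1, 2*sqrt(5.16e-09*4255200/(pi*0.45^2)))
= 0.371559
M(t) = 2.5 * 0.371559 = 0.929%

0.929


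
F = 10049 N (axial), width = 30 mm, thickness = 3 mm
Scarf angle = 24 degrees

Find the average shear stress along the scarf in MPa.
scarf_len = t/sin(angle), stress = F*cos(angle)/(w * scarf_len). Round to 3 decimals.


scarf_len = 3/sin(24 deg) = 7.3758
cos(24 deg) = 0.913545
stress = 10049*0.913545/(30*7.3758) = 41.488 MPa

41.488


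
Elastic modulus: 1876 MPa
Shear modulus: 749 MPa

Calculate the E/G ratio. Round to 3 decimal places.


E / G = 1876 / 749 = 2.505

2.505


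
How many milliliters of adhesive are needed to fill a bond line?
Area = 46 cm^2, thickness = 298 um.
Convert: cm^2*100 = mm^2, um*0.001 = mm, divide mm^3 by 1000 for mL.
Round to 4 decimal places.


= (46 * 100) * (298 * 0.001) / 1000
= 1.3708 mL

1.3708


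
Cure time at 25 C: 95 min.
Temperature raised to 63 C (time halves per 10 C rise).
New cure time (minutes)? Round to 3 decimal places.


Acceleration factor = 2^(38/10) = 13.9288
New time = 95 / 13.9288 = 6.820 min

6.820


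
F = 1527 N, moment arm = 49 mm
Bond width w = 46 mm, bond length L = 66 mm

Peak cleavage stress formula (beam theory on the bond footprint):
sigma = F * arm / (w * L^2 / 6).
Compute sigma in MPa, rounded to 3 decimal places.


sigma = (1527 * 49) / (46 * 4356 / 6)
= 74823 * 6 / 200376
= 448938 / 200376
= 2.240 MPa

2.240


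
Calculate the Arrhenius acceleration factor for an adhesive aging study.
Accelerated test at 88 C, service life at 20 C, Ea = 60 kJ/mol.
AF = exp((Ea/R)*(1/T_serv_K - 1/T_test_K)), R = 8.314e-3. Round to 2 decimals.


T_test = 361.15 K, T_serv = 293.15 K
Ea/R = 60 / 0.008314 = 7216.74
AF = exp(7216.74 * (1/293.15 - 1/361.15))
= 103.05

103.05


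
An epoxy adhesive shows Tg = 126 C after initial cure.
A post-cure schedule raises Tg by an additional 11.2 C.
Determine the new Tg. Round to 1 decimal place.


New Tg = 126 + 11.2
= 137.2 C

137.2


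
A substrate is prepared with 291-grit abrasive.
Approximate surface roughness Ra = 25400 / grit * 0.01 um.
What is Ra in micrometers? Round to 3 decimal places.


Ra = 25400 / 291 * 0.01 = 0.873 um

0.873


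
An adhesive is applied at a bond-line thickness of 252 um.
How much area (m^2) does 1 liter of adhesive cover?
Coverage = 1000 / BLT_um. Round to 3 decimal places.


Coverage = 1000 / 252 = 3.968 m^2

3.968


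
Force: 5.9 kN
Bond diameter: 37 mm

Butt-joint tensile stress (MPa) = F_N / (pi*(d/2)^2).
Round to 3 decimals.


F_N = 5.9 * 1000 = 5900.0 N
A = pi*(18.5)^2 = 1075.2101 mm^2
stress = 5900.0 / 1075.2101 = 5.487 MPa

5.487


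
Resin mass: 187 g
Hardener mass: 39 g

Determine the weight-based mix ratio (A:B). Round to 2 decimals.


Ratio = 187 / 39 = 4.79

4.79


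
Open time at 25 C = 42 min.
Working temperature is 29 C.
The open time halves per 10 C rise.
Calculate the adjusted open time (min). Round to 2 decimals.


factor = 2^((29 - 25) / 10) = 1.3195
ot = 42 / 1.3195 = 31.83 min

31.83


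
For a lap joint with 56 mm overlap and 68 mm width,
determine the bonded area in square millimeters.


Area = 56 * 68 = 3808 mm^2

3808


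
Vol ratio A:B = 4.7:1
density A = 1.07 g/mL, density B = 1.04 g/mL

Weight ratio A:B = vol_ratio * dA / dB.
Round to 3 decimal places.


Weight ratio = 4.7 * 1.07 / 1.04
= 4.836

4.836


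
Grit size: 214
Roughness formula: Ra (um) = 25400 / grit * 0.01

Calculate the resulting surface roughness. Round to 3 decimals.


Ra = 25400 / 214 * 0.01
= 1.187 um

1.187


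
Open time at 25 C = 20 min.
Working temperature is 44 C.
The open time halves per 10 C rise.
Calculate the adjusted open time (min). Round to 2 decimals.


factor = 2^((44 - 25) / 10) = 3.7321
ot = 20 / 3.7321 = 5.36 min

5.36


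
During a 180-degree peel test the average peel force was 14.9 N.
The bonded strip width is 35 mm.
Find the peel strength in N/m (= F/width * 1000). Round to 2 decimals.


Peel strength = F/width * 1000
= 14.9 / 35 * 1000
= 425.71 N/m

425.71


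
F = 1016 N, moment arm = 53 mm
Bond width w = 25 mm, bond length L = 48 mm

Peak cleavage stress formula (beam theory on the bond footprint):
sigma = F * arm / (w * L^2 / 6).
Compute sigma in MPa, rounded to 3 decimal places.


sigma = (1016 * 53) / (25 * 2304 / 6)
= 53848 * 6 / 57600
= 323088 / 57600
= 5.609 MPa

5.609


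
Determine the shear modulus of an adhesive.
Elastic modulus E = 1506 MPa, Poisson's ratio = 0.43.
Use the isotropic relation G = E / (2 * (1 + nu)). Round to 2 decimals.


G = 1506 / (2*(1+0.43)) = 1506 / 2.86
= 526.57 MPa

526.57


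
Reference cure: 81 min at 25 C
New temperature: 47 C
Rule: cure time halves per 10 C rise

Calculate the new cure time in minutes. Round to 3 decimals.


factor = 2^((47-25)/10) = 4.5948
t_new = 81 / 4.5948 = 17.629 min

17.629


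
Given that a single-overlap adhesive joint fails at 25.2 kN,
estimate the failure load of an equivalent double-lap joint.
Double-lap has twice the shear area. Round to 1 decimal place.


Double-lap factor = 2
Expected load = 25.2 * 2 = 50.4 kN

50.4


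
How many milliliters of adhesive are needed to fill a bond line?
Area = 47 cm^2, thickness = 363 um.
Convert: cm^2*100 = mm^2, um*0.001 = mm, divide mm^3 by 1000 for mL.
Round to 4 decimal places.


= (47 * 100) * (363 * 0.001) / 1000
= 1.7061 mL

1.7061


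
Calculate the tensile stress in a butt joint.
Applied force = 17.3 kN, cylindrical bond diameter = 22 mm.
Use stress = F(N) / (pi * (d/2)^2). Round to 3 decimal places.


A = pi * 11.0^2 = 380.1327 mm^2
sigma = 17300.0 / 380.1327 = 45.510 MPa

45.510


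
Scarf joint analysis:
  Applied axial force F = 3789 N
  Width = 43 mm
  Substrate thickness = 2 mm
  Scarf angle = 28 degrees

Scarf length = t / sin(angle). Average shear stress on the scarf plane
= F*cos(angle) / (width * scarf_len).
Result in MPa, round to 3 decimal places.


Scarf length = 2 / sin(28 deg) = 4.2601 mm
cos(28 deg) = 0.882948
Shear = 3789 * 0.882948 / (43 * 4.2601)
= 18.263 MPa

18.263


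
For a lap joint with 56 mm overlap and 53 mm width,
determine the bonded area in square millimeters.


Area = 56 * 53 = 2968 mm^2

2968


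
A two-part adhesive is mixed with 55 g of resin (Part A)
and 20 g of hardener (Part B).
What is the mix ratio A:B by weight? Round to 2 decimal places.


Mix ratio = mass_A / mass_B
= 55 / 20
= 2.75

2.75


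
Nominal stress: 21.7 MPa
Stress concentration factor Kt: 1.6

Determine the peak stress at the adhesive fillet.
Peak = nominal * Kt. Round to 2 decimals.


Peak stress = 21.7 * 1.6
= 34.72 MPa

34.72


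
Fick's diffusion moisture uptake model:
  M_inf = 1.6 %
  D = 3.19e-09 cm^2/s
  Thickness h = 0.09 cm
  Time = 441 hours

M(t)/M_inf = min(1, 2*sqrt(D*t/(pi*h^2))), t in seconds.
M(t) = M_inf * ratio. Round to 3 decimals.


t_sec = 441 * 3600 = 1587600
ratio = 2*sqrt(3.19e-09*1587600/(pi*0.09^2))
= min(1, 0.892233)
= 0.892233
M(t) = 1.6 * 0.892233 = 1.428 %

1.428


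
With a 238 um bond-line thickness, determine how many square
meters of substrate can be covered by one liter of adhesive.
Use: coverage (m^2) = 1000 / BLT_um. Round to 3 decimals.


Coverage = 1000 / 238 = 4.202 m^2

4.202


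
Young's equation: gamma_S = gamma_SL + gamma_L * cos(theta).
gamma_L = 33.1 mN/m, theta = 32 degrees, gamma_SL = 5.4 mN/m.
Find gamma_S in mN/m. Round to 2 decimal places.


cos(32 deg) = 0.848048
gamma_S = 5.4 + 33.1 * 0.848048
= 33.47 mN/m

33.47


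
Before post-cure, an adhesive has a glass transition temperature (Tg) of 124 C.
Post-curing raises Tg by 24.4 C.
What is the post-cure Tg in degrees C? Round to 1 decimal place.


Tg_post = Tg_base + delta_Tg
= 124 + 24.4
= 148.4 C

148.4


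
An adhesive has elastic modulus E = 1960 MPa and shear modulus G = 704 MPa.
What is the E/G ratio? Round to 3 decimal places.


E/G = 1960 / 704 = 2.784

2.784


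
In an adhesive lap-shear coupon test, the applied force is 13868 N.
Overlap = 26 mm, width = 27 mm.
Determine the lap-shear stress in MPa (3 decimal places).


stress = F / (overlap * width)
= 13868 / (26 * 27)
= 19.755 MPa

19.755


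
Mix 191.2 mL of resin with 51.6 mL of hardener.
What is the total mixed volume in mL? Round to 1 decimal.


Total = 191.2 + 51.6 = 242.8 mL

242.8


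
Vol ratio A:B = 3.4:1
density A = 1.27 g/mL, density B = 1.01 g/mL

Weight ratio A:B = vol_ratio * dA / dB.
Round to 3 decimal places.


Weight ratio = 3.4 * 1.27 / 1.01
= 4.275

4.275


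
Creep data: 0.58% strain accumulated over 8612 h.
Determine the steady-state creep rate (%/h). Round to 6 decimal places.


Rate = 0.58 / 8612 = 0.000067 %/h

0.000067


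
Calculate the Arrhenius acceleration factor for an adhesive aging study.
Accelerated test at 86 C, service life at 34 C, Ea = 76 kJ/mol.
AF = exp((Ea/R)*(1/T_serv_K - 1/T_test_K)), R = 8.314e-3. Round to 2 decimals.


T_test = 359.15 K, T_serv = 307.15 K
Ea/R = 76 / 0.008314 = 9141.21
AF = exp(9141.21 * (1/307.15 - 1/359.15))
= 74.37

74.37


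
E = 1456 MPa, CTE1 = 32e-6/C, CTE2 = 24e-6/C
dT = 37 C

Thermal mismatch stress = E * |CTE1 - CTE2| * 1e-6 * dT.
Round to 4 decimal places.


= 1456 * 8e-6 * 37
= 0.4310 MPa

0.4310


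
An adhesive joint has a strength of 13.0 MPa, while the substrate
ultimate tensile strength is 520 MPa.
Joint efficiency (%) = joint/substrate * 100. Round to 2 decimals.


Efficiency = 13.0 / 520 * 100
= 2.50%

2.50


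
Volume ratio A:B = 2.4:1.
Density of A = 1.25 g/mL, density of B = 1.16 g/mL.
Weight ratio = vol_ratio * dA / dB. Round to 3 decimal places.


Wt ratio = 2.4 * 1.25 / 1.16
= 2.586

2.586


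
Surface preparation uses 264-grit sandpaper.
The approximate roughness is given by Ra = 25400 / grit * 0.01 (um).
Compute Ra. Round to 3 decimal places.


Ra = 25400 / 264 * 0.01
= 254 / 264
= 0.962 um

0.962


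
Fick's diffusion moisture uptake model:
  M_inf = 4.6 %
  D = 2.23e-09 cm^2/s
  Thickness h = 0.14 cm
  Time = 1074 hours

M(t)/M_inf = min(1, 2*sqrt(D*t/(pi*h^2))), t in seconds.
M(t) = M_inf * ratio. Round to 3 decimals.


t_sec = 1074 * 3600 = 3866400
ratio = 2*sqrt(2.23e-09*3866400/(pi*0.14^2))
= min(1, 0.748398)
= 0.748398
M(t) = 4.6 * 0.748398 = 3.443 %

3.443


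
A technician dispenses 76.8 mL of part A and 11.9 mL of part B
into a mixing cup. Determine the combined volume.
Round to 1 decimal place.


Combined volume = 76.8 + 11.9
= 88.7 mL

88.7


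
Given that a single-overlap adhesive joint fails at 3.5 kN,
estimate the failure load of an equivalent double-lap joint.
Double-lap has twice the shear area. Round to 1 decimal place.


Double-lap factor = 2
Expected load = 3.5 * 2 = 7.0 kN

7.0


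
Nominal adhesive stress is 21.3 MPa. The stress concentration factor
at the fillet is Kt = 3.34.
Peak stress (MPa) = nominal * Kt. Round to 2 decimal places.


Peak = 21.3 * 3.34 = 71.14 MPa

71.14


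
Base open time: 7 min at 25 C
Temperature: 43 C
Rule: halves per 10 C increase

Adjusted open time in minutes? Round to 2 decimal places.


Acceleration = 2^((43-25)/10) = 3.4822
Open time = 7 / 3.4822 = 2.01 min

2.01


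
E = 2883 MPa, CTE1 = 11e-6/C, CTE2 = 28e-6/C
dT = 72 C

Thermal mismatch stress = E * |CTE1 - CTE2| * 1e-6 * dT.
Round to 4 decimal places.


= 2883 * 17e-6 * 72
= 3.5288 MPa

3.5288


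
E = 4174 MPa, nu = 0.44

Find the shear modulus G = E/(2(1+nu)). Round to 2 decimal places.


G = 4174 / (2 * 1.44)
= 1449.31 MPa

1449.31


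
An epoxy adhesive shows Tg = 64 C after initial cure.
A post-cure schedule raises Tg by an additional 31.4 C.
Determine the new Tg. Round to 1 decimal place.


New Tg = 64 + 31.4
= 95.4 C

95.4


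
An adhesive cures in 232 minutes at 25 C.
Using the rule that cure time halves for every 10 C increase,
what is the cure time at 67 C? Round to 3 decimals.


Factor = 2^((67 - 25) / 10) = 18.3792
Cure time = 232 / 18.3792
= 12.623 minutes

12.623


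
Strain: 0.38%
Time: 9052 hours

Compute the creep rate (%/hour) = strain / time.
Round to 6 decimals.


Creep rate = 0.38 / 9052
= 0.000042 %/h

0.000042


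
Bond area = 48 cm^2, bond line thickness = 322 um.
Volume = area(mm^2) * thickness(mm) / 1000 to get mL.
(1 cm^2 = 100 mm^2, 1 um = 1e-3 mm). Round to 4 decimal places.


area_mm2 = 48 * 100 = 4800
blt_mm = 322 * 1e-3 = 0.322
vol_mm3 = 4800 * 0.322 = 1545.6
vol_mL = 1545.6 / 1000 = 1.5456 mL

1.5456


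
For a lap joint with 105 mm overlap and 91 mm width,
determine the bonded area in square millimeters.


Area = 105 * 91 = 9555 mm^2

9555


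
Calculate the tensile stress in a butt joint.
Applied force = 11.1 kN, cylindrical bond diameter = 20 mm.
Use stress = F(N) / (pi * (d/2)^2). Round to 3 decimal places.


A = pi * 10.0^2 = 314.1593 mm^2
sigma = 11100.0 / 314.1593 = 35.332 MPa

35.332


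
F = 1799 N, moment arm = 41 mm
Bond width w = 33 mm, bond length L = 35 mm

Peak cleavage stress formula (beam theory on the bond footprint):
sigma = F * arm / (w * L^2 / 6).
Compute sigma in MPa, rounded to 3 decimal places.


sigma = (1799 * 41) / (33 * 1225 / 6)
= 73759 * 6 / 40425
= 442554 / 40425
= 10.948 MPa

10.948


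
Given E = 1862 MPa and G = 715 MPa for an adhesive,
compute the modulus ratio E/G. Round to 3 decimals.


E/G ratio = 1862 / 715 = 2.604

2.604


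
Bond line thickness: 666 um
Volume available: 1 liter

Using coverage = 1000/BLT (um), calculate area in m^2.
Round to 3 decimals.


1 L = 1e6 mm^3, thickness = 666 um = 0.666 mm
Area = 1e6 / 0.666 mm^2 = (1e6 / 0.666) / 1e6 m^2 = 1000 / 666 m^2
= 1.502 m^2

1.502


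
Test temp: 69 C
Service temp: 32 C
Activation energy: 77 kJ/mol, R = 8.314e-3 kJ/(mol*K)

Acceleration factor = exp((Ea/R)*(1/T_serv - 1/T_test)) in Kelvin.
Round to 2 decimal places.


AF = exp((77/0.008314)*(1/305.15 - 1/342.15))
= 26.63

26.63


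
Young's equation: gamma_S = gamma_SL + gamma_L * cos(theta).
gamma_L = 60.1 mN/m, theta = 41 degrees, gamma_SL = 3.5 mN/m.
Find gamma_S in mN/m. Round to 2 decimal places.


cos(41 deg) = 0.754710
gamma_S = 3.5 + 60.1 * 0.754710
= 48.86 mN/m

48.86


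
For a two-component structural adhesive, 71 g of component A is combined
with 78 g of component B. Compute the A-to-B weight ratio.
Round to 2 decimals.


Weight ratio A:B = 71 / 78
= 0.91

0.91


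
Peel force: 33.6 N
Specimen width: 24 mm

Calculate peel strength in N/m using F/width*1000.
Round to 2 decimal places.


Peel strength = 33.6 / 24 * 1000 = 1400.00 N/m

1400.00


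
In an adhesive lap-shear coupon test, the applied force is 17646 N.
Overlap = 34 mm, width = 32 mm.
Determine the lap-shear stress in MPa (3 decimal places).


stress = F / (overlap * width)
= 17646 / (34 * 32)
= 16.219 MPa

16.219


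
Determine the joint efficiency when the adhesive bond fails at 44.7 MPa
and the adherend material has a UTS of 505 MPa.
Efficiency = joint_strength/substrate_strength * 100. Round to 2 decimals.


Joint efficiency = 44.7 / 505 * 100
= 8.85%

8.85


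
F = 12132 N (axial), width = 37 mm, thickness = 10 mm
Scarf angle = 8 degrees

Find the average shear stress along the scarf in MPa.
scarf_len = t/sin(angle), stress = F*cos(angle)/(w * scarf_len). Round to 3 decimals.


scarf_len = 10/sin(8 deg) = 71.8530
cos(8 deg) = 0.990268
stress = 12132*0.990268/(37*71.8530) = 4.519 MPa

4.519


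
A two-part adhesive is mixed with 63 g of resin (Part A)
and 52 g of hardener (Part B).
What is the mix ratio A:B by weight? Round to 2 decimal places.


Mix ratio = mass_A / mass_B
= 63 / 52
= 1.21

1.21


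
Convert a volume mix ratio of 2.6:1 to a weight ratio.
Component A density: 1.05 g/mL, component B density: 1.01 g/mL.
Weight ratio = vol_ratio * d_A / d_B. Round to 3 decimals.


= 2.6 * 1.05 / 1.01 = 2.703

2.703


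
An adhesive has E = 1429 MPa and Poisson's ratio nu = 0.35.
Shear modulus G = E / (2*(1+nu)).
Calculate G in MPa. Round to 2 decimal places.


G = 1429 / (2*(1+0.35))
= 1429 / 2.70
= 529.26 MPa

529.26


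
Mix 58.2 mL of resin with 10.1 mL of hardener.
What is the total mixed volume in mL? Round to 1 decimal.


Total = 58.2 + 10.1 = 68.3 mL

68.3


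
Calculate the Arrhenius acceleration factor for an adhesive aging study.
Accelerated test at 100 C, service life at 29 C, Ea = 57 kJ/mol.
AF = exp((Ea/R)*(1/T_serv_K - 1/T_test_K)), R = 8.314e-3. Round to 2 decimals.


T_test = 373.15 K, T_serv = 302.15 K
Ea/R = 57 / 0.008314 = 6855.91
AF = exp(6855.91 * (1/302.15 - 1/373.15))
= 74.99

74.99


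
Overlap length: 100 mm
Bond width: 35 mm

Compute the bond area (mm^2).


Bond area = 100 * 35 = 3500 mm^2

3500


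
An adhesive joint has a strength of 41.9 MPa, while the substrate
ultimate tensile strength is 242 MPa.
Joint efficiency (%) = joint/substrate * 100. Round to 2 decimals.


Efficiency = 41.9 / 242 * 100
= 17.31%

17.31


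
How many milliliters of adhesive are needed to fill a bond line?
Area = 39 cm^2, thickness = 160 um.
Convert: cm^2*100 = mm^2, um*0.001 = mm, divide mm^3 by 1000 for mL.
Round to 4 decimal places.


= (39 * 100) * (160 * 0.001) / 1000
= 0.6240 mL

0.6240


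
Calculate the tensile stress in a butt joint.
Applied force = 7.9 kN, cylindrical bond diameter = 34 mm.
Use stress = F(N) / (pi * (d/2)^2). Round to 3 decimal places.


A = pi * 17.0^2 = 907.9203 mm^2
sigma = 7900.0 / 907.9203 = 8.701 MPa

8.701


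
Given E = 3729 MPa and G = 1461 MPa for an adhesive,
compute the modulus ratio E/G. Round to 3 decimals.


E/G ratio = 3729 / 1461 = 2.552

2.552


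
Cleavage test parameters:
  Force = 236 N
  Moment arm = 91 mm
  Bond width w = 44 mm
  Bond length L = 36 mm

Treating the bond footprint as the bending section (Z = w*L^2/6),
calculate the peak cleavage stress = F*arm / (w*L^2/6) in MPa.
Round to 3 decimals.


M = 236 * 91 = 21476 N*mm
Z = 44 * 36^2 / 6 = 57024 / 6 mm^3
sigma = M / Z = 6 * 21476 / 57024 = 128856 / 57024
= 2.260 MPa

2.260


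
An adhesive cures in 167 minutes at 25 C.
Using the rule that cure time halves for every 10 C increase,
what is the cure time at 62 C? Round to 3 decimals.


Factor = 2^((62 - 25) / 10) = 12.9960
Cure time = 167 / 12.9960
= 12.850 minutes

12.850


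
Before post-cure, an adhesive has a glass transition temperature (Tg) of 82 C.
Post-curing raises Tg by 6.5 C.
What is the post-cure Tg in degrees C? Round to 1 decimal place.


Tg_post = Tg_base + delta_Tg
= 82 + 6.5
= 88.5 C

88.5


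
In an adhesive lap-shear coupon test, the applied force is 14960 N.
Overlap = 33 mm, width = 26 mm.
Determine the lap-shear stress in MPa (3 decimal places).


stress = F / (overlap * width)
= 14960 / (33 * 26)
= 17.436 MPa

17.436


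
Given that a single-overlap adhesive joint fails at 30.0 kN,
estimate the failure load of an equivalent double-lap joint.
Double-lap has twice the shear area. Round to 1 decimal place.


Double-lap factor = 2
Expected load = 30.0 * 2 = 60.0 kN

60.0


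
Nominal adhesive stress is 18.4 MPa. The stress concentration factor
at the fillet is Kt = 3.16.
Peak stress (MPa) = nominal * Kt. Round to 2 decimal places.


Peak = 18.4 * 3.16 = 58.14 MPa

58.14


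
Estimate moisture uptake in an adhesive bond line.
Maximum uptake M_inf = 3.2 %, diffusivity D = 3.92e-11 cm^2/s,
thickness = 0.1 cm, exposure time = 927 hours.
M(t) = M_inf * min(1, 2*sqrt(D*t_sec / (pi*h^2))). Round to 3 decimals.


Convert time: 927 h = 3337200 s
ratio = min(1, 2*sqrt(3.92e-11*3337200/(pi*0.1^2)))
= 0.129059
M(t) = 3.2 * 0.129059 = 0.413%

0.413


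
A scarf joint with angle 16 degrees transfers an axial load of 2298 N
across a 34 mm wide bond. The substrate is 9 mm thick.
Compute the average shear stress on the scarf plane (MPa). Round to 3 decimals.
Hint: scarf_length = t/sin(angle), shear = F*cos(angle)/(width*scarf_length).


scarf_length = 9 / sin(16 deg) = 32.6516 mm
cos(16 deg) = 0.961262
shear stress = 2298 * 0.961262 / (34 * 32.6516)
= 1.990 MPa

1.990


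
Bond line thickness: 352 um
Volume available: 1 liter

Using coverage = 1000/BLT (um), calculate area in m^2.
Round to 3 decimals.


1 L = 1e6 mm^3, thickness = 352 um = 0.352 mm
Area = 1e6 / 0.352 mm^2 = (1e6 / 0.352) / 1e6 m^2 = 1000 / 352 m^2
= 2.841 m^2

2.841


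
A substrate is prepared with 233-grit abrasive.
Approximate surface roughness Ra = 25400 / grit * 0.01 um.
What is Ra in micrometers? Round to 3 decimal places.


Ra = 25400 / 233 * 0.01 = 1.090 um

1.090


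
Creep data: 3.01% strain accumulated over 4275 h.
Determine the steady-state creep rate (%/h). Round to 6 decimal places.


Rate = 3.01 / 4275 = 0.000704 %/h

0.000704


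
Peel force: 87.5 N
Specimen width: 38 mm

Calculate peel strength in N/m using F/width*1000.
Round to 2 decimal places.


Peel strength = 87.5 / 38 * 1000 = 2302.63 N/m

2302.63


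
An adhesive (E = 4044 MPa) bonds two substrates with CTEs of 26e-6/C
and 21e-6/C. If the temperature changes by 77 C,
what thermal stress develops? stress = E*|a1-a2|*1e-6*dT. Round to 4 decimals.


Stress = 4044 * |26 - 21| * 1e-6 * 77
= 1.5569 MPa

1.5569


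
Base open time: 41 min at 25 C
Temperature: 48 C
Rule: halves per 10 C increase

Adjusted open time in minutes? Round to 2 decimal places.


Acceleration = 2^((48-25)/10) = 4.9246
Open time = 41 / 4.9246 = 8.33 min

8.33


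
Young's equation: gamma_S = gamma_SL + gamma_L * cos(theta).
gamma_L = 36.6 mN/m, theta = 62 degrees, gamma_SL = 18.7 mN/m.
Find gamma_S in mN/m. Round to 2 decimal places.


cos(62 deg) = 0.469472
gamma_S = 18.7 + 36.6 * 0.469472
= 35.88 mN/m

35.88


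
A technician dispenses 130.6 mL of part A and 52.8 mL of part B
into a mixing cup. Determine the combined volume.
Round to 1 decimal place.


Combined volume = 130.6 + 52.8
= 183.4 mL

183.4


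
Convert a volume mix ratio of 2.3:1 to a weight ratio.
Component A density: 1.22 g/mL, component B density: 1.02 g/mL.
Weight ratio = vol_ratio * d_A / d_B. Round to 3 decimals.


= 2.3 * 1.22 / 1.02 = 2.751

2.751


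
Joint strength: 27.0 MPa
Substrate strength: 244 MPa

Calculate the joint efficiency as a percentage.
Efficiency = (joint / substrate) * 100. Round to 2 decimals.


Efficiency = (27.0 / 244) * 100 = 11.07%

11.07


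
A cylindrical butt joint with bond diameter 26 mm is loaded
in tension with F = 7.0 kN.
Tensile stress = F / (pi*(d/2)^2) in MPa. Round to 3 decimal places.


Area = pi * (26/2)^2 = 530.9292 mm^2
Stress = 7.0*1000 / 530.9292
= 13.184 MPa

13.184


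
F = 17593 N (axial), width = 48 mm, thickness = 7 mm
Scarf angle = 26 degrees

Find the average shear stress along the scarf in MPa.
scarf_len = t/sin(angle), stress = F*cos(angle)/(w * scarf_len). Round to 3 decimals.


scarf_len = 7/sin(26 deg) = 15.9682
cos(26 deg) = 0.898794
stress = 17593*0.898794/(48*15.9682) = 20.630 MPa

20.630


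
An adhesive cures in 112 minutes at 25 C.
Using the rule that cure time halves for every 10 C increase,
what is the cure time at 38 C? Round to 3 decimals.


Factor = 2^((38 - 25) / 10) = 2.4623
Cure time = 112 / 2.4623
= 45.486 minutes

45.486


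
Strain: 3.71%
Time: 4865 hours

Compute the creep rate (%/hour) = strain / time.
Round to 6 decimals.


Creep rate = 3.71 / 4865
= 0.000763 %/h

0.000763


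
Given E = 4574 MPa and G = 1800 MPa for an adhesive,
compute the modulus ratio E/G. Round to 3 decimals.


E/G ratio = 4574 / 1800 = 2.541

2.541


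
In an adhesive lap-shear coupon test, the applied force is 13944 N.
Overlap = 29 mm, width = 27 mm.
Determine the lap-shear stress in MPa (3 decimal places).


stress = F / (overlap * width)
= 13944 / (29 * 27)
= 17.808 MPa

17.808


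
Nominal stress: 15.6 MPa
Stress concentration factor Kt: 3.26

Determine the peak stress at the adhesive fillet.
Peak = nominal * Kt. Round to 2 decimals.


Peak stress = 15.6 * 3.26
= 50.86 MPa

50.86


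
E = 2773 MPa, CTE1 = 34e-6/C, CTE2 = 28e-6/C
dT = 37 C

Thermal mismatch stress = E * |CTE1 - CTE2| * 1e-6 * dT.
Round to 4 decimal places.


= 2773 * 6e-6 * 37
= 0.6156 MPa

0.6156


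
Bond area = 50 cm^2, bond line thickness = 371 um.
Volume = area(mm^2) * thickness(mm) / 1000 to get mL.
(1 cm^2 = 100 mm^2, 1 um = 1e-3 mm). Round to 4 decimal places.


area_mm2 = 50 * 100 = 5000
blt_mm = 371 * 1e-3 = 0.371
vol_mm3 = 5000 * 0.371 = 1855.0
vol_mL = 1855.0 / 1000 = 1.8550 mL

1.8550


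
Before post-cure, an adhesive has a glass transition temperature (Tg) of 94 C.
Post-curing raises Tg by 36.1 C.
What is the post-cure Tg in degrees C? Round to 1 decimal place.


Tg_post = Tg_base + delta_Tg
= 94 + 36.1
= 130.1 C

130.1


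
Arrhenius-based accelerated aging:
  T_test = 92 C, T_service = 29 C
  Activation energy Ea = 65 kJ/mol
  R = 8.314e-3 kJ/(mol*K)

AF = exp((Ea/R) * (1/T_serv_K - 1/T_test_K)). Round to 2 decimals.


T_test_K = 365.15, T_serv_K = 302.15
AF = exp((65/8.314e-3) * (1/302.15 - 1/365.15))
= 86.86

86.86


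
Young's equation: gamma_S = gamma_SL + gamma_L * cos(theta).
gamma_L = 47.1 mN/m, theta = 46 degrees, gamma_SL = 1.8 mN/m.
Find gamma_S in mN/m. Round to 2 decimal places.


cos(46 deg) = 0.694658
gamma_S = 1.8 + 47.1 * 0.694658
= 34.52 mN/m

34.52


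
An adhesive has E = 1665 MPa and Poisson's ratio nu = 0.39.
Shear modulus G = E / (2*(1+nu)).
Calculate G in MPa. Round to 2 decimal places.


G = 1665 / (2*(1+0.39))
= 1665 / 2.78
= 598.92 MPa

598.92
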